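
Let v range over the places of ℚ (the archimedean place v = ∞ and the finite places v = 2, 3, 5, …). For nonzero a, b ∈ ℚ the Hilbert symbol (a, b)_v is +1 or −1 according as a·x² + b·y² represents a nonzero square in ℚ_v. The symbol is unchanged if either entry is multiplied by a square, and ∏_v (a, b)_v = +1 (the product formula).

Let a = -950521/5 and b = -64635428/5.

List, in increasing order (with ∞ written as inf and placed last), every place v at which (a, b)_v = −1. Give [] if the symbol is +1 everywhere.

[2, 5, 17, inf]

(a, b) ≡ (-16445, -279565) mod (ℚ^×)²; places V = {2, 5, 11, 13, 17, 23, ∞}.
(a,b)_∞: sgn(-16445)=−, sgn(-279565)=−, so -1.
(a,b)_17: α=2, u≡12; β=3, v≡14 (mod 17); (12|17)=-1, (14|17)=-1; sign (−1)^0·-1^3·-1^2 = -1.
(a,b)_5: α=-1, u≡4; β=-1, v≡2 (mod 5); (4|5)=+1, (2|5)=-1; sign (−1)^0·+1^-1·-1^-1 = -1.
(a,b)_13: α=1, u≡12; β=1, v≡10 (mod 13); (12|13)=+1, (10|13)=+1; sign (−1)^0·+1^1·+1^1 = +1.
(a,b)_11: α=1, u≡1; β=1, v≡2 (mod 11); (1|11)=+1, (2|11)=-1; sign (−1)^1·+1^1·-1^1 = +1.
(a,b)_23: α=1, u≡10; β=1, v≡13 (mod 23); (10|23)=-1, (13|23)=+1; sign (−1)^1·-1^1·+1^1 = +1.
(a,b)_2: α=0, β=2; u≡3, v≡3 (mod 8); ε(u)ε(v)=1·1, αω(v)=0·1, βω(u)=2·1; sum ≡ 1  ⇒  -1.
|Ram(-16445, -279565)| = 4, even; anisotropic at {2, 5, 17, ∞}.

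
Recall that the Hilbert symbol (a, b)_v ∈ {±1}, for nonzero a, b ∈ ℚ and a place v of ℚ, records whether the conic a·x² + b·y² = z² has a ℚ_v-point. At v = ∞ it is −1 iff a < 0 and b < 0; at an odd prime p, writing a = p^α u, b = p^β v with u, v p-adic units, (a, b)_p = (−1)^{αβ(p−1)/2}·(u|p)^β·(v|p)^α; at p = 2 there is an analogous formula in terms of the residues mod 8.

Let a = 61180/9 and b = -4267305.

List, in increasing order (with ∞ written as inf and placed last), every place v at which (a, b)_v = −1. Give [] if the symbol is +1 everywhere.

[2, 7, 19, 31]

Mod squares: a ≡ 15295, b ≡ -474145. Check v ∈ {∞, 2, 3, 5, 7, 19, 23, 31}.
v=19: a=19^1·(≡1), b=19^1·(≡4) mod 19; (1|19)=+1, (4|19)=+1; (−1)^{1·1·9}·(+1)^1·(+1)^1 = -1.
v=2: v_2(a)=2, v_2(b)=0; units ≡ 7, 7 (mod 8); ε·ε+αω+βω = 1·1+2·0+0·0 ≡ 1  ⇒  (a,b)_2 = -1.
v=∞: 15295 > 0 and -474145 < 0  ⇒  (a,b)_∞ = +1.
v=7: a=7^1·(≡2), b=7^1·(≡1) mod 7; (2|7)=+1, (1|7)=+1; (−1)^{1·1·3}·(+1)^1·(+1)^1 = -1.
v=31: a=31^0·(≡26), b=31^1·(≡16) mod 31; (26|31)=-1, (16|31)=+1; (−1)^{0·1·15}·(-1)^1·(+1)^0 = -1.
v=5: a=5^1·(≡4), b=5^1·(≡4) mod 5; (4|5)=+1, (4|5)=+1; (−1)^{1·1·2}·(+1)^1·(+1)^1 = +1.
v=3: a=3^-2·(≡1), b=3^2·(≡2) mod 3; (1|3)=+1, (2|3)=-1; (−1)^{-2·2·1}·(+1)^2·(-1)^-2 = +1.
v=23: a=23^1·(≡17), b=23^1·(≡6) mod 23; (17|23)=-1, (6|23)=+1; (−1)^{1·1·11}·(-1)^1·(+1)^1 = +1.
|Ram(15295, -474145)| = 4, even; anisotropic at {2, 7, 19, 31}.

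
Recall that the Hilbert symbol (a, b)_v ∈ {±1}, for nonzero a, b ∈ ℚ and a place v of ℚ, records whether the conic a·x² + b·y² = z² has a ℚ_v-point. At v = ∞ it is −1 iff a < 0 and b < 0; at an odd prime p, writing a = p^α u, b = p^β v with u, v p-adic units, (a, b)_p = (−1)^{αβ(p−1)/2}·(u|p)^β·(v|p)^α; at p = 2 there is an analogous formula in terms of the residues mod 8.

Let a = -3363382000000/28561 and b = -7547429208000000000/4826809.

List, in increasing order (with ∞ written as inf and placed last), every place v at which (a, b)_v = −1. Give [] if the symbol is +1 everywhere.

Mod squares: a ≡ -22, b ≡ -255. Check v ∈ {∞, 2, 3, 5, 11, 13, 17, 23}.
v=2: v_2(a)=7, v_2(b)=12; units ≡ 5, 1 (mod 8); ε·ε+αω+βω = 0·0+7·0+12·1 ≡ 0  ⇒  (a,b)_2 = +1.
v=5: a=5^6·(≡2), b=5^9·(≡1) mod 5; (2|5)=-1, (1|5)=+1; (−1)^{6·9·2}·(-1)^9·(+1)^6 = -1.
v=∞: -22 < 0 and -255 < 0  ⇒  (a,b)_∞ = -1.
v=17: a=17^2·(≡12), b=17^3·(≡9) mod 17; (12|17)=-1, (9|17)=+1; (−1)^{2·3·8}·(-1)^3·(+1)^2 = -1.
v=23: a=23^2·(≡12), b=23^2·(≡19) mod 23; (12|23)=+1, (19|23)=-1; (−1)^{2·2·11}·(+1)^2·(-1)^2 = +1.
v=13: a=13^-4·(≡4), b=13^-6·(≡7) mod 13; (4|13)=+1, (7|13)=-1; (−1)^{-4·-6·6}·(+1)^-6·(-1)^-4 = +1.
v=3: a=3^0·(≡2), b=3^1·(≡2) mod 3; (2|3)=-1, (2|3)=-1; (−1)^{0·1·1}·(-1)^1·(-1)^0 = -1.
v=11: a=11^1·(≡1), b=11^2·(≡4) mod 11; (1|11)=+1, (4|11)=+1; (−1)^{1·2·5}·(+1)^2·(+1)^1 = +1.
Ram(-22, -255) = {3, 5, 17, ∞}; no ℚ_3-point on the conic.

[3, 5, 17, inf]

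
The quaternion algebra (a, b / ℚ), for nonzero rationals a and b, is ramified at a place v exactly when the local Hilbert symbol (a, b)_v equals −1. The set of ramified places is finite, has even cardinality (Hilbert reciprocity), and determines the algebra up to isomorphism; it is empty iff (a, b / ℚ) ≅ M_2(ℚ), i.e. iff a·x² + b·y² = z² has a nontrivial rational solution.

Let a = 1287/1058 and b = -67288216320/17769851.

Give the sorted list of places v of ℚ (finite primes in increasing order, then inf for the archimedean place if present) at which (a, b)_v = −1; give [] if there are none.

(a, b) ≡ (286, -2145) mod (ℚ^×)²; places V = {2, 3, 5, 11, 13, 23, 31, 41, 43, ∞}.
(a,b)_43: α=0, u≡28; β=2, v≡34 (mod 43); (28|43)=-1, (34|43)=-1; sign (−1)^0·-1^2·-1^0 = +1.
(a,b)_31: α=0, u≡4; β=-2, v≡14 (mod 31); (4|31)=+1, (14|31)=+1; sign (−1)^0·+1^-2·+1^0 = +1.
(a,b)_13: α=1, u≡12; β=1, v≡3 (mod 13); (12|13)=+1, (3|13)=+1; sign (−1)^0·+1^1·+1^1 = +1.
(a,b)_2: α=-1, β=8; u≡7, v≡7 (mod 8); ε(u)ε(v)=1·1, αω(v)=-1·0, βω(u)=8·0; sum ≡ 1  ⇒  -1.
(a,b)_23: α=-2, u≡11; β=0, v≡11 (mod 23); (11|23)=-1, (11|23)=-1; sign (−1)^0·-1^0·-1^-2 = +1.
(a,b)_3: α=2, u≡1; β=7, v≡2 (mod 3); (1|3)=+1, (2|3)=-1; sign (−1)^0·+1^7·-1^2 = +1.
(a,b)_∞: sgn(286)=+, sgn(-2145)=−, so +1.
(a,b)_41: α=0, u≡39; β=-2, v≡34 (mod 41); (39|41)=+1, (34|41)=-1; sign (−1)^0·+1^-2·-1^0 = +1.
(a,b)_11: α=1, u≡9; β=-1, v≡9 (mod 11); (9|11)=+1, (9|11)=+1; sign (−1)^1·+1^-1·+1^1 = -1.
(a,b)_5: α=0, u≡4; β=1, v≡1 (mod 5); (4|5)=+1, (1|5)=+1; sign (−1)^0·+1^1·+1^0 = +1.
(286, -2145 / ℚ) ramifies at {2, 11}: a division algebra.

[2, 11]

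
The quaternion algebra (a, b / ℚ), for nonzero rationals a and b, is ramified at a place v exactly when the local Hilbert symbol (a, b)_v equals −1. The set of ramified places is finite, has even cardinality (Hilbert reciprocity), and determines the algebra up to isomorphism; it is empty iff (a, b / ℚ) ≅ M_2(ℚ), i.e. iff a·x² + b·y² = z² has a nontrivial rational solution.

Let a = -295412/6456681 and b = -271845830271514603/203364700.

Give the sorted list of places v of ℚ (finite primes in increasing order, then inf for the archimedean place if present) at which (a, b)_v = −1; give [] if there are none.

[2, 13, 19, 23, 41, inf]

Mod squares: a ≡ -437, b ≡ -70109221. Check v ∈ {∞, 2, 3, 5, 7, 11, 13, 19, 23, 29, 41, 43}.
v=5: a=5^0·(≡3), b=5^-2·(≡4) mod 5; (3|5)=-1, (4|5)=+1; (−1)^{0·-2·2}·(-1)^-2·(+1)^0 = +1.
v=23: a=23^1·(≡6), b=23^3·(≡9) mod 23; (6|23)=+1, (9|23)=+1; (−1)^{1·3·11}·(+1)^3·(+1)^1 = -1.
v=13: a=13^2·(≡2), b=13^3·(≡5) mod 13; (2|13)=-1, (5|13)=-1; (−1)^{2·3·6}·(-1)^3·(-1)^2 = -1.
v=3: a=3^-2·(≡1), b=3^0·(≡2) mod 3; (1|3)=+1, (2|3)=-1; (−1)^{-2·0·1}·(+1)^0·(-1)^-2 = +1.
v=11: a=11^-4·(≡4), b=11^-2·(≡5) mod 11; (4|11)=+1, (5|11)=+1; (−1)^{-4·-2·5}·(+1)^-2·(+1)^-4 = +1.
v=∞: -437 < 0 and -70109221 < 0  ⇒  (a,b)_∞ = -1.
v=29: a=29^0·(≡8), b=29^2·(≡26) mod 29; (8|29)=-1, (26|29)=-1; (−1)^{0·2·14}·(-1)^2·(-1)^0 = +1.
v=41: a=41^0·(≡34), b=41^1·(≡13) mod 41; (34|41)=-1, (13|41)=-1; (−1)^{0·1·20}·(-1)^1·(-1)^0 = -1.
v=7: a=7^-2·(≡2), b=7^-5·(≡2) mod 7; (2|7)=+1, (2|7)=+1; (−1)^{-2·-5·3}·(+1)^-5·(+1)^-2 = +1.
v=19: a=19^1·(≡18), b=19^3·(≡13) mod 19; (18|19)=-1, (13|19)=-1; (−1)^{1·3·9}·(-1)^3·(-1)^1 = -1.
v=2: v_2(a)=2, v_2(b)=-2; units ≡ 3, 3 (mod 8); ε·ε+αω+βω = 1·1+2·1+-2·1 ≡ 1  ⇒  (a,b)_2 = -1.
v=43: a=43^0·(≡16), b=43^1·(≡12) mod 43; (16|43)=+1, (12|43)=-1; (−1)^{0·1·21}·(+1)^1·(-1)^0 = +1.
(-437, -70109221 / ℚ) ramifies at {2, 13, 19, 23, 41, ∞}: a division algebra.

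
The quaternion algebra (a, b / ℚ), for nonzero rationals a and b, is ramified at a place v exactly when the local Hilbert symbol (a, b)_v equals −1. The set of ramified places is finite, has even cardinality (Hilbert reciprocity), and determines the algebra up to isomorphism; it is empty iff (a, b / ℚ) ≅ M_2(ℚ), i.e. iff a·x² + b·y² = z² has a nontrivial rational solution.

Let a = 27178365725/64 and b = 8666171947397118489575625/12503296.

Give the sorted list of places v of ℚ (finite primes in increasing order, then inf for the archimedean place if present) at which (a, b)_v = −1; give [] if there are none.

(a, b) ≡ (26381, 609) mod (ℚ^×)²; places V = {2, 3, 5, 7, 11, 13, 17, 23, 29, 31, 37, ∞}.
(a,b)_2: α=-6, β=-8; u≡5, v≡1 (mod 8); ε(u)ε(v)=0·0, αω(v)=-6·0, βω(u)=-8·1; sum ≡ 0  ⇒  +1.
(a,b)_7: α=2, u≡6; β=3, v≡5 (mod 7); (6|7)=-1, (5|7)=-1; sign (−1)^0·-1^3·-1^2 = -1.
(a,b)_17: α=0, u≡6; β=-2, v≡12 (mod 17); (6|17)=-1, (12|17)=-1; sign (−1)^0·-1^-2·-1^0 = +1.
(a,b)_5: α=2, u≡1; β=4, v≡1 (mod 5); (1|5)=+1, (1|5)=+1; sign (−1)^0·+1^4·+1^2 = +1.
(a,b)_13: α=0, u≡9; β=-2, v≡8 (mod 13); (9|13)=+1, (8|13)=-1; sign (−1)^0·+1^-2·-1^0 = +1.
(a,b)_37: α=1, u≡3; β=2, v≡31 (mod 37); (3|37)=+1, (31|37)=-1; sign (−1)^0·+1^2·-1^1 = -1.
(a,b)_29: α=2, u≡4; β=3, v≡14 (mod 29); (4|29)=+1, (14|29)=-1; sign (−1)^0·+1^3·-1^2 = +1.
(a,b)_∞: sgn(26381)=+, sgn(609)=+, so +1.
(a,b)_3: α=0, u≡2; β=9, v≡2 (mod 3); (2|3)=-1, (2|3)=-1; sign (−1)^0·-1^9·-1^0 = -1.
(a,b)_11: α=0, u≡3; β=2, v≡3 (mod 11); (3|11)=+1, (3|11)=+1; sign (−1)^0·+1^2·+1^0 = +1.
(a,b)_31: α=1, u≡14; β=2, v≡9 (mod 31); (14|31)=+1, (9|31)=+1; sign (−1)^0·+1^2·+1^1 = +1.
(a,b)_23: α=1, u≡10; β=2, v≡11 (mod 23); (10|23)=-1, (11|23)=-1; sign (−1)^0·-1^2·-1^1 = -1.
|Ram(26381, 609)| = 4, even; anisotropic at {3, 7, 23, 37}.

[3, 7, 23, 37]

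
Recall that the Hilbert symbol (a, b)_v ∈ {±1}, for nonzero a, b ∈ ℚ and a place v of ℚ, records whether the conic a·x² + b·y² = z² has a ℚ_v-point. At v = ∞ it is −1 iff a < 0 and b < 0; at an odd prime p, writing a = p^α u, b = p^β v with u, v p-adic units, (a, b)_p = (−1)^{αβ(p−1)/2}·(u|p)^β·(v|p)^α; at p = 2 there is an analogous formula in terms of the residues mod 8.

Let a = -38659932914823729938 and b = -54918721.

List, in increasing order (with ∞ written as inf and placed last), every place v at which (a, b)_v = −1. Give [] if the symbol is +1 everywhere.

Mod squares: a ≡ -12818, b ≡ -54918721. Check v ∈ {∞, 2, 11, 13, 17, 19, 29, 41}.
v=17: a=17^3·(≡14), b=17^1·(≡14) mod 17; (14|17)=-1, (14|17)=-1; (−1)^{3·1·8}·(-1)^1·(-1)^3 = +1.
v=2: v_2(a)=1, v_2(b)=0; units ≡ 7, 7 (mod 8); ε·ε+αω+βω = 1·1+1·0+0·0 ≡ 1  ⇒  (a,b)_2 = -1.
v=∞: -12818 < 0 and -54918721 < 0  ⇒  (a,b)_∞ = -1.
v=29: a=29^3·(≡13), b=29^1·(≡9) mod 29; (13|29)=+1, (9|29)=+1; (−1)^{3·1·14}·(+1)^1·(+1)^3 = +1.
v=13: a=13^3·(≡8), b=13^1·(≡2) mod 13; (8|13)=-1, (2|13)=-1; (−1)^{3·1·6}·(-1)^1·(-1)^3 = +1.
v=11: a=11^2·(≡6), b=11^1·(≡3) mod 11; (6|11)=-1, (3|11)=+1; (−1)^{2·1·5}·(-1)^1·(+1)^2 = -1.
v=41: a=41^2·(≡11), b=41^1·(≡30) mod 41; (11|41)=-1, (30|41)=-1; (−1)^{2·1·20}·(-1)^1·(-1)^2 = -1.
v=19: a=19^2·(≡11), b=19^1·(≡11) mod 19; (11|19)=+1, (11|19)=+1; (−1)^{2·1·9}·(+1)^1·(+1)^2 = +1.
|Ram(-12818, -54918721)| = 4, even; anisotropic at {2, 11, 41, ∞}.

[2, 11, 41, inf]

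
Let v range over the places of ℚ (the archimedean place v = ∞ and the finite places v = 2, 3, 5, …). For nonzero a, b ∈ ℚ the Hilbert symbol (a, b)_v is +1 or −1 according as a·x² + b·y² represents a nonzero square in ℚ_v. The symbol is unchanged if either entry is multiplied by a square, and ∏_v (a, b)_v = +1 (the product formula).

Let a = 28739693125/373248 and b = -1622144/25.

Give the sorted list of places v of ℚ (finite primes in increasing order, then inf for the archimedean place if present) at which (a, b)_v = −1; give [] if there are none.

[2, 23, 29, 31]

Mod squares: a ≡ 760058, b ≡ -25346. Check v ∈ {∞, 2, 3, 5, 11, 13, 19, 23, 29, 31, 41}.
v=2: v_2(a)=-9, v_2(b)=7; units ≡ 5, 7 (mod 8); ε·ε+αω+βω = 0·1+-9·0+7·1 ≡ 1  ⇒  (a,b)_2 = -1.
v=3: a=3^-6·(≡2), b=3^0·(≡1) mod 3; (2|3)=-1, (1|3)=+1; (−1)^{-6·0·1}·(-1)^0·(+1)^-6 = +1.
v=41: a=41^1·(≡14), b=41^0·(≡32) mod 41; (14|41)=-1, (32|41)=+1; (−1)^{1·0·20}·(-1)^0·(+1)^1 = +1.
v=11: a=11^2·(≡6), b=11^0·(≡5) mod 11; (6|11)=-1, (5|11)=+1; (−1)^{2·0·5}·(-1)^0·(+1)^2 = +1.
v=31: a=31^1·(≡28), b=31^0·(≡27) mod 31; (28|31)=+1, (27|31)=-1; (−1)^{1·0·15}·(+1)^0·(-1)^1 = -1.
v=19: a=19^0·(≡1), b=19^1·(≡8) mod 19; (1|19)=+1, (8|19)=-1; (−1)^{0·1·9}·(+1)^1·(-1)^0 = +1.
v=23: a=23^1·(≡8), b=23^1·(≡18) mod 23; (8|23)=+1, (18|23)=+1; (−1)^{1·1·11}·(+1)^1·(+1)^1 = -1.
v=13: a=13^1·(≡2), b=13^0·(≡4) mod 13; (2|13)=-1, (4|13)=+1; (−1)^{1·0·6}·(-1)^0·(+1)^1 = +1.
v=29: a=29^0·(≡3), b=29^1·(≡6) mod 29; (3|29)=-1, (6|29)=+1; (−1)^{0·1·14}·(-1)^1·(+1)^0 = -1.
v=5: a=5^4·(≡3), b=5^-2·(≡1) mod 5; (3|5)=-1, (1|5)=+1; (−1)^{4·-2·2}·(-1)^-2·(+1)^4 = +1.
v=∞: 760058 > 0 and -25346 < 0  ⇒  (a,b)_∞ = +1.
|Ram(760058, -25346)| = 4, even; anisotropic at {2, 23, 29, 31}.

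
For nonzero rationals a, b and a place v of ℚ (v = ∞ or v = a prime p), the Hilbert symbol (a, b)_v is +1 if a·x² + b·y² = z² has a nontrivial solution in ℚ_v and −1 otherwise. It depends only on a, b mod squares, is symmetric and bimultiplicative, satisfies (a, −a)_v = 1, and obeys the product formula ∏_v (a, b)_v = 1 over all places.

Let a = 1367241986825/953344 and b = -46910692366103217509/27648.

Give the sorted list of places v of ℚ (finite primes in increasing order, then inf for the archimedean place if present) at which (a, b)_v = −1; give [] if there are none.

[3, 19, 23, 29]

(a, b) ≡ (1062347, -87) mod (ℚ^×)²; places V = {2, 3, 5, 7, 11, 13, 17, 19, 23, 29, 43, ∞}.
(a,b)_3: α=0, u≡2; β=-3, v≡1 (mod 3); (2|3)=-1, (1|3)=+1; sign (−1)^0·-1^-3·+1^0 = -1.
(a,b)_11: α=1, u≡2; β=2, v≡3 (mod 11); (2|11)=-1, (3|11)=+1; sign (−1)^0·-1^2·+1^1 = +1.
(a,b)_2: α=-10, β=-10; u≡3, v≡1 (mod 8); ε(u)ε(v)=1·0, αω(v)=-10·0, βω(u)=-10·1; sum ≡ 0  ⇒  +1.
(a,b)_23: α=3, u≡21; β=6, v≡11 (mod 23); (21|23)=-1, (11|23)=-1; sign (−1)^0·-1^6·-1^3 = -1.
(a,b)_13: α=1, u≡1; β=2, v≡10 (mod 13); (1|13)=+1, (10|13)=+1; sign (−1)^0·+1^2·+1^1 = +1.
(a,b)_17: α=1, u≡15; β=2, v≡8 (mod 17); (15|17)=+1, (8|17)=+1; sign (−1)^0·+1^2·+1^1 = +1.
(a,b)_5: α=2, u≡2; β=0, v≡2 (mod 5); (2|5)=-1, (2|5)=-1; sign (−1)^0·-1^0·-1^2 = +1.
(a,b)_29: α=0, u≡18; β=1, v≡18 (mod 29); (18|29)=-1, (18|29)=-1; sign (−1)^0·-1^1·-1^0 = -1.
(a,b)_∞: sgn(1062347)=+, sgn(-87)=−, so +1.
(a,b)_19: α=-1, u≡8; β=0, v≡8 (mod 19); (8|19)=-1, (8|19)=-1; sign (−1)^0·-1^0·-1^-1 = -1.
(a,b)_7: α=-2, u≡5; β=0, v≡2 (mod 7); (5|7)=-1, (2|7)=+1; sign (−1)^0·-1^0·+1^-2 = +1.
(a,b)_43: α=2, u≡37; β=2, v≡3 (mod 43); (37|43)=-1, (3|43)=-1; sign (−1)^0·-1^2·-1^2 = +1.
(1062347, -87 / ℚ) ramifies at {3, 19, 23, 29}: a division algebra.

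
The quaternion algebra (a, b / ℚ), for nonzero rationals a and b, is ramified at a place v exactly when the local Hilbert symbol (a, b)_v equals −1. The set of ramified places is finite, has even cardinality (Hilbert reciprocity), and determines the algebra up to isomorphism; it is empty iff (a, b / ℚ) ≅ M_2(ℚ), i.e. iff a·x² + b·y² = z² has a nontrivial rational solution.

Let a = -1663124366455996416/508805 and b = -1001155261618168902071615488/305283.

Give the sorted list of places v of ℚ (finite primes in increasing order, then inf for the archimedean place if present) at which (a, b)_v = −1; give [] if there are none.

(a, b) ≡ (-11730, -18354) mod (ℚ^×)²; places V = {2, 3, 5, 7, 11, 17, 19, 23, 29, ∞}.
(a,b)_23: α=3, u≡22; β=5, v≡21 (mod 23); (22|23)=-1, (21|23)=-1; sign (−1)^1·-1^5·-1^3 = -1.
(a,b)_5: α=-1, u≡4; β=0, v≡4 (mod 5); (4|5)=+1, (4|5)=+1; sign (−1)^0·+1^0·+1^-1 = +1.
(a,b)_2: α=19, β=27; u≡7, v≡7 (mod 8); ε(u)ε(v)=1·1, αω(v)=19·0, βω(u)=27·0; sum ≡ 1  ⇒  -1.
(a,b)_11: α=-2, u≡2; β=-2, v≡1 (mod 11); (2|11)=-1, (1|11)=+1; sign (−1)^0·-1^-2·+1^-2 = +1.
(a,b)_19: α=2, u≡12; β=3, v≡13 (mod 19); (12|19)=-1, (13|19)=-1; sign (−1)^0·-1^3·-1^2 = -1.
(a,b)_7: α=2, u≡1; β=1, v≡3 (mod 7); (1|7)=+1, (3|7)=-1; sign (−1)^0·+1^1·-1^2 = +1.
(a,b)_3: α=1, u≡2; β=-1, v≡2 (mod 3); (2|3)=-1, (2|3)=-1; sign (−1)^1·-1^-1·-1^1 = -1.
(a,b)_∞: sgn(-11730)=−, sgn(-18354)=−, so -1.
(a,b)_29: α=-2, u≡26; β=-2, v≡15 (mod 29); (26|29)=-1, (15|29)=-1; sign (−1)^0·-1^-2·-1^-2 = +1.
(a,b)_17: α=3, u≡5; β=6, v≡14 (mod 17); (5|17)=-1, (14|17)=-1; sign (−1)^0·-1^6·-1^3 = -1.
(-11730, -18354 / ℚ) ramifies at {2, 3, 17, 19, 23, ∞}: a division algebra.

[2, 3, 17, 19, 23, inf]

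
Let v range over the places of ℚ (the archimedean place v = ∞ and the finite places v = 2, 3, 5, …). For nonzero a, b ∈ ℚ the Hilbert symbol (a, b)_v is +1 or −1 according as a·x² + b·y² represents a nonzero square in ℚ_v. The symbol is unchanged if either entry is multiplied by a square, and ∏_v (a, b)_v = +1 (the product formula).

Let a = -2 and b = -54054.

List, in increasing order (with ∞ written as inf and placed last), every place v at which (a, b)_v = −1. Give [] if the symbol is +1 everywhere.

Mod squares: a ≡ -2, b ≡ -6006. Check v ∈ {∞, 2, 3, 7, 11, 13}.
v=13: a=13^0·(≡11), b=13^1·(≡2) mod 13; (11|13)=-1, (2|13)=-1; (−1)^{0·1·6}·(-1)^1·(-1)^0 = -1.
v=11: a=11^0·(≡9), b=11^1·(≡3) mod 11; (9|11)=+1, (3|11)=+1; (−1)^{0·1·5}·(+1)^1·(+1)^0 = +1.
v=∞: -2 < 0 and -6006 < 0  ⇒  (a,b)_∞ = -1.
v=7: a=7^0·(≡5), b=7^1·(≡6) mod 7; (5|7)=-1, (6|7)=-1; (−1)^{0·1·3}·(-1)^1·(-1)^0 = -1.
v=3: a=3^0·(≡1), b=3^3·(≡2) mod 3; (1|3)=+1, (2|3)=-1; (−1)^{0·3·1}·(+1)^3·(-1)^0 = +1.
v=2: v_2(a)=1, v_2(b)=1; units ≡ 7, 5 (mod 8); ε·ε+αω+βω = 1·0+1·1+1·0 ≡ 1  ⇒  (a,b)_2 = -1.
(-2, -6006 / ℚ) ramifies at {2, 7, 13, ∞}: a division algebra.

[2, 7, 13, inf]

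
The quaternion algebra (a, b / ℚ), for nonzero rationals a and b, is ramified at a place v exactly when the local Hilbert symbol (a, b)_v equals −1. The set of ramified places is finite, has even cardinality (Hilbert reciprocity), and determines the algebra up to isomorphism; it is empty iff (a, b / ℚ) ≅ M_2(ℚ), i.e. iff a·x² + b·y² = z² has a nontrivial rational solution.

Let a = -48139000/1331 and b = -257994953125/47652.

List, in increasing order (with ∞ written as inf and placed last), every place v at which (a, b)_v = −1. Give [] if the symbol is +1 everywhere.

[7, 11, 13, inf]

(a, b) ≡ (-10010, -429) mod (ℚ^×)²; places V = {2, 3, 5, 7, 11, 13, 19, 23, ∞}.
(a,b)_2: α=3, β=-2; u≡3, v≡3 (mod 8); ε(u)ε(v)=1·1, αω(v)=3·1, βω(u)=-2·1; sum ≡ 0  ⇒  +1.
(a,b)_23: α=2, u≡4; β=2, v≡4 (mod 23); (4|23)=+1, (4|23)=+1; sign (−1)^0·+1^2·+1^2 = +1.
(a,b)_3: α=0, u≡1; β=-1, v≡1 (mod 3); (1|3)=+1, (1|3)=+1; sign (−1)^0·+1^-1·+1^0 = +1.
(a,b)_7: α=1, u≡3; β=4, v≡6 (mod 7); (3|7)=-1, (6|7)=-1; sign (−1)^0·-1^4·-1^1 = -1.
(a,b)_19: α=0, u≡8; β=-2, v≡8 (mod 19); (8|19)=-1, (8|19)=-1; sign (−1)^0·-1^-2·-1^0 = +1.
(a,b)_13: α=1, u≡10; β=1, v≡6 (mod 13); (10|13)=+1, (6|13)=-1; sign (−1)^0·+1^1·-1^1 = -1.
(a,b)_5: α=3, u≡3; β=6, v≡4 (mod 5); (3|5)=-1, (4|5)=+1; sign (−1)^0·-1^6·+1^3 = +1.
(a,b)_11: α=-3, u≡3; β=-1, v≡4 (mod 11); (3|11)=+1, (4|11)=+1; sign (−1)^1·+1^-1·+1^-3 = -1.
(a,b)_∞: sgn(-10010)=−, sgn(-429)=−, so -1.
(-10010, -429 / ℚ) ramifies at {7, 11, 13, ∞}: a division algebra.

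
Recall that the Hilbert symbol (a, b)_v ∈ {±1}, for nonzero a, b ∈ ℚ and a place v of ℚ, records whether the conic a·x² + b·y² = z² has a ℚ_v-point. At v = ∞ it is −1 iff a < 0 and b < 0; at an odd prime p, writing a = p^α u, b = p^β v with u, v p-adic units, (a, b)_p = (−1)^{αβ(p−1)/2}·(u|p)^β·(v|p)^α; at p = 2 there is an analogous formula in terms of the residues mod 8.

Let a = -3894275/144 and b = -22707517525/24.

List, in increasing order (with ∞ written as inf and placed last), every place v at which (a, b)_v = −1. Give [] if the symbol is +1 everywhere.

(a, b) ≡ (-11, -7854) mod (ℚ^×)²; places V = {2, 3, 5, 7, 11, 17, ∞}.
(a,b)_5: α=2, u≡1; β=2, v≡1 (mod 5); (1|5)=+1, (1|5)=+1; sign (−1)^0·+1^2·+1^2 = +1.
(a,b)_2: α=-4, β=-3; u≡5, v≡1 (mod 8); ε(u)ε(v)=0·0, αω(v)=-4·0, βω(u)=-3·1; sum ≡ 1  ⇒  -1.
(a,b)_7: α=2, u≡6; β=5, v≡3 (mod 7); (6|7)=-1, (3|7)=-1; sign (−1)^0·-1^5·-1^2 = -1.
(a,b)_17: α=2, u≡5; β=3, v≡5 (mod 17); (5|17)=-1, (5|17)=-1; sign (−1)^0·-1^3·-1^2 = -1.
(a,b)_∞: sgn(-11)=−, sgn(-7854)=−, so -1.
(a,b)_11: α=1, u≡10; β=1, v≡5 (mod 11); (10|11)=-1, (5|11)=+1; sign (−1)^1·-1^1·+1^1 = +1.
(a,b)_3: α=-2, u≡1; β=-1, v≡1 (mod 3); (1|3)=+1, (1|3)=+1; sign (−1)^0·+1^-1·+1^-2 = +1.
(-11, -7854 / ℚ) ramifies at {2, 7, 17, ∞}: a division algebra.

[2, 7, 17, inf]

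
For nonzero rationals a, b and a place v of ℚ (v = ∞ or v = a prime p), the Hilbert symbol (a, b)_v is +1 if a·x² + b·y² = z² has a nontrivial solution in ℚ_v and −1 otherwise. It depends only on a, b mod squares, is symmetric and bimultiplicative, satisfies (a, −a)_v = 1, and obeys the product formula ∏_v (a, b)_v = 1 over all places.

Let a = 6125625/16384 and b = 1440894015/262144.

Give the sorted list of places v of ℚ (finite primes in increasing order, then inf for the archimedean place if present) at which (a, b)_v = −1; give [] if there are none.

[]

(a, b) ≡ (1, 15) mod (ℚ^×)²; places V = {2, 3, 5, 11, ∞}.
(a,b)_2: α=-14, β=-18; u≡1, v≡7 (mod 8); ε(u)ε(v)=0·1, αω(v)=-14·0, βω(u)=-18·0; sum ≡ 0  ⇒  +1.
(a,b)_11: α=2, u≡5; β=4, v≡3 (mod 11); (5|11)=+1, (3|11)=+1; sign (−1)^0·+1^4·+1^2 = +1.
(a,b)_∞: sgn(1)=+, sgn(15)=+, so +1.
(a,b)_3: α=4, u≡1; β=9, v≡2 (mod 3); (1|3)=+1, (2|3)=-1; sign (−1)^0·+1^9·-1^4 = +1.
(a,b)_5: α=4, u≡4; β=1, v≡2 (mod 5); (4|5)=+1, (2|5)=-1; sign (−1)^0·+1^1·-1^4 = +1.
Every local symbol is +1, so the conic 1·x² + 15·y² = z² has ℚ_v-points for all v and hence a ℚ-point; (a, b / ℚ) ≅ M_2(ℚ).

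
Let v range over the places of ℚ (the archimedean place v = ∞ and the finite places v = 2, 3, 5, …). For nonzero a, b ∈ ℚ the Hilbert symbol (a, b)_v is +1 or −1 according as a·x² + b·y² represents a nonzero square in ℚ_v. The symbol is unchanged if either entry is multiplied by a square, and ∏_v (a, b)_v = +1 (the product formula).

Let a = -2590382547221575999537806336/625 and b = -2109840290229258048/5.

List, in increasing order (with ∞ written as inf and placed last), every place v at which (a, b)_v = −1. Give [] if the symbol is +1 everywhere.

[7, inf]

Mod squares: a ≡ -5869199, b ≡ -4785. Check v ∈ {∞, 2, 3, 5, 7, 11, 17, 29, 31, 37, 43}.
v=37: a=37^3·(≡17), b=37^2·(≡26) mod 37; (17|37)=-1, (26|37)=+1; (−1)^{3·2·18}·(-1)^2·(+1)^3 = +1.
v=7: a=7^1·(≡6), b=7^2·(≡5) mod 7; (6|7)=-1, (5|7)=-1; (−1)^{1·2·3}·(-1)^2·(-1)^1 = -1.
v=11: a=11^0·(≡5), b=11^1·(≡1) mod 11; (5|11)=+1, (1|11)=+1; (−1)^{0·1·5}·(+1)^1·(+1)^0 = +1.
v=43: a=43^3·(≡28), b=43^2·(≡17) mod 43; (28|43)=-1, (17|43)=+1; (−1)^{3·2·21}·(-1)^2·(+1)^3 = +1.
v=∞: -5869199 < 0 and -4785 < 0  ⇒  (a,b)_∞ = -1.
v=31: a=31^3·(≡5), b=31^2·(≡1) mod 31; (5|31)=+1, (1|31)=+1; (−1)^{3·2·15}·(+1)^2·(+1)^3 = +1.
v=5: a=5^-4·(≡4), b=5^-1·(≡2) mod 5; (4|5)=+1, (2|5)=-1; (−1)^{-4·-1·2}·(+1)^-1·(-1)^-4 = +1.
v=17: a=17^3·(≡6), b=17^2·(≡8) mod 17; (6|17)=-1, (8|17)=+1; (−1)^{3·2·8}·(-1)^2·(+1)^3 = +1.
v=29: a=29^2·(≡24), b=29^1·(≡25) mod 29; (24|29)=+1, (25|29)=+1; (−1)^{2·1·14}·(+1)^1·(+1)^2 = +1.
v=3: a=3^6·(≡1), b=3^1·(≡1) mod 3; (1|3)=+1, (1|3)=+1; (−1)^{6·1·1}·(+1)^1·(+1)^6 = +1.
v=2: v_2(a)=10, v_2(b)=6; units ≡ 1, 7 (mod 8); ε·ε+αω+βω = 0·1+10·0+6·0 ≡ 0  ⇒  (a,b)_2 = +1.
|Ram(-5869199, -4785)| = 2, even; anisotropic at {7, ∞}.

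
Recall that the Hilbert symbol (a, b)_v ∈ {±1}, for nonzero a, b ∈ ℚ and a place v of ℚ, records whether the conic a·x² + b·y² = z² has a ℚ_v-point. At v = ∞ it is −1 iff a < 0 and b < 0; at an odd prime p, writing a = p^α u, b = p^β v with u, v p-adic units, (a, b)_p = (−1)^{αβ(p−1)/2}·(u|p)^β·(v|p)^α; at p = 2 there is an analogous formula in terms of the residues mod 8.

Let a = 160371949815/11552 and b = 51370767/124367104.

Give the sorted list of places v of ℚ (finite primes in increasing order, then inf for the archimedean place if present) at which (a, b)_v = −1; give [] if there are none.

Mod squares: a ≡ 13630, b ≡ 7. Check v ∈ {∞, 2, 3, 5, 7, 11, 17, 19, 29, 41, 43, 47}.
v=3: a=3^4·(≡1), b=3^4·(≡1) mod 3; (1|3)=+1, (1|3)=+1; (−1)^{4·4·1}·(+1)^4·(+1)^4 = +1.
v=2: v_2(a)=-5, v_2(b)=-8; units ≡ 7, 7 (mod 8); ε·ε+αω+βω = 1·1+-5·0+-8·0 ≡ 1  ⇒  (a,b)_2 = -1.
v=11: a=11^2·(≡3), b=11^0·(≡2) mod 11; (3|11)=+1, (2|11)=-1; (−1)^{2·0·5}·(+1)^0·(-1)^2 = +1.
v=19: a=19^-2·(≡17), b=19^0·(≡11) mod 19; (17|19)=+1, (11|19)=+1; (−1)^{-2·0·9}·(+1)^0·(+1)^-2 = +1.
v=7: a=7^4·(≡2), b=7^3·(≡4) mod 7; (2|7)=+1, (4|7)=+1; (−1)^{4·3·3}·(+1)^3·(+1)^4 = +1.
v=5: a=5^1·(≡4), b=5^0·(≡3) mod 5; (4|5)=+1, (3|5)=-1; (−1)^{1·0·2}·(+1)^0·(-1)^1 = -1.
v=∞: 13630 > 0 and 7 > 0  ⇒  (a,b)_∞ = +1.
v=17: a=17^0·(≡9), b=17^-2·(≡10) mod 17; (9|17)=+1, (10|17)=-1; (−1)^{0·-2·8}·(+1)^-2·(-1)^0 = +1.
v=29: a=29^1·(≡25), b=29^0·(≡13) mod 29; (25|29)=+1, (13|29)=+1; (−1)^{1·0·14}·(+1)^0·(+1)^1 = +1.
v=41: a=41^0·(≡16), b=41^-2·(≡38) mod 41; (16|41)=+1, (38|41)=-1; (−1)^{0·-2·20}·(+1)^-2·(-1)^0 = +1.
v=47: a=47^1·(≡7), b=47^0·(≡37) mod 47; (7|47)=+1, (37|47)=+1; (−1)^{1·0·23}·(+1)^0·(+1)^1 = +1.
v=43: a=43^0·(≡5), b=43^2·(≡22) mod 43; (5|43)=-1, (22|43)=-1; (−1)^{0·2·21}·(-1)^2·(-1)^0 = +1.
|Ram(13630, 7)| = 2, even; anisotropic at {2, 5}.

[2, 5]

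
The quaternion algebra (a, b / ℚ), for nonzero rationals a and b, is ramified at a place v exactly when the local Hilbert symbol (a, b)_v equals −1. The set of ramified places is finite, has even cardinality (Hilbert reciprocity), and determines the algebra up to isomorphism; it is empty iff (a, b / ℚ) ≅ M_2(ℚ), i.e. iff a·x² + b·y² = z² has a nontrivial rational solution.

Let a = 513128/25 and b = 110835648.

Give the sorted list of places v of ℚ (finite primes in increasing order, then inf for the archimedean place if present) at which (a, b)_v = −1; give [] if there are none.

(a, b) ≡ (2618, 3927) mod (ℚ^×)²; places V = {2, 3, 5, 7, 11, 17, ∞}.
(a,b)_11: α=1, u≡10; β=1, v≡1 (mod 11); (10|11)=-1, (1|11)=+1; sign (−1)^1·-1^1·+1^1 = +1.
(a,b)_2: α=3, β=6; u≡5, v≡7 (mod 8); ε(u)ε(v)=0·1, αω(v)=3·0, βω(u)=6·1; sum ≡ 0  ⇒  +1.
(a,b)_5: α=-2, u≡3; β=0, v≡3 (mod 5); (3|5)=-1, (3|5)=-1; sign (−1)^0·-1^0·-1^-2 = +1.
(a,b)_∞: sgn(2618)=+, sgn(3927)=+, so +1.
(a,b)_7: α=3, u≡3; β=3, v≡2 (mod 7); (3|7)=-1, (2|7)=+1; sign (−1)^1·-1^3·+1^3 = +1.
(a,b)_3: α=0, u≡2; β=3, v≡1 (mod 3); (2|3)=-1, (1|3)=+1; sign (−1)^0·-1^3·+1^0 = -1.
(a,b)_17: α=1, u≡16; β=1, v≡6 (mod 17); (16|17)=+1, (6|17)=-1; sign (−1)^0·+1^1·-1^1 = -1.
(2618, 3927 / ℚ) ramifies at {3, 17}: a division algebra.

[3, 17]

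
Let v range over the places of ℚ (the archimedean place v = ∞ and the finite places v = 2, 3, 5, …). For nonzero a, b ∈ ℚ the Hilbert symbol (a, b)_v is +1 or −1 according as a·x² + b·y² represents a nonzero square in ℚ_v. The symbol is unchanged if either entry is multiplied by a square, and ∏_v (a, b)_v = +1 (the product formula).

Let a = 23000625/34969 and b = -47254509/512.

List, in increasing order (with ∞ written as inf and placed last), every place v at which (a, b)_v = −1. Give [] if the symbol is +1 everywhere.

(a, b) ≡ (4089, -129642) mod (ℚ^×)²; places V = {2, 3, 5, 11, 17, 29, 31, 41, 47, ∞}.
(a,b)_47: α=1, u≡11; β=0, v≡29 (mod 47); (11|47)=-1, (29|47)=-1; sign (−1)^0·-1^0·-1^1 = -1.
(a,b)_∞: sgn(4089)=+, sgn(-129642)=−, so +1.
(a,b)_5: α=4, u≡4; β=0, v≡3 (mod 5); (4|5)=+1, (3|5)=-1; sign (−1)^0·+1^0·-1^4 = +1.
(a,b)_3: α=3, u≡1; β=7, v≡1 (mod 3); (1|3)=+1, (1|3)=+1; sign (−1)^1·+1^7·+1^3 = -1.
(a,b)_2: α=0, β=-9; u≡1, v≡3 (mod 8); ε(u)ε(v)=0·1, αω(v)=0·1, βω(u)=-9·0; sum ≡ 0  ⇒  +1.
(a,b)_29: α=1, u≡5; β=0, v≡14 (mod 29); (5|29)=+1, (14|29)=-1; sign (−1)^0·+1^0·-1^1 = -1.
(a,b)_17: α=-2, u≡8; β=1, v≡5 (mod 17); (8|17)=+1, (5|17)=-1; sign (−1)^0·+1^1·-1^-2 = +1.
(a,b)_41: α=0, u≡22; β=1, v≡37 (mod 41); (22|41)=-1, (37|41)=+1; sign (−1)^0·-1^1·+1^0 = -1.
(a,b)_31: α=0, u≡20; β=1, v≡17 (mod 31); (20|31)=+1, (17|31)=-1; sign (−1)^0·+1^1·-1^0 = +1.
(a,b)_11: α=-2, u≡7; β=0, v≡1 (mod 11); (7|11)=-1, (1|11)=+1; sign (−1)^0·-1^0·+1^-2 = +1.
(4089, -129642 / ℚ) ramifies at {3, 29, 41, 47}: a division algebra.

[3, 29, 41, 47]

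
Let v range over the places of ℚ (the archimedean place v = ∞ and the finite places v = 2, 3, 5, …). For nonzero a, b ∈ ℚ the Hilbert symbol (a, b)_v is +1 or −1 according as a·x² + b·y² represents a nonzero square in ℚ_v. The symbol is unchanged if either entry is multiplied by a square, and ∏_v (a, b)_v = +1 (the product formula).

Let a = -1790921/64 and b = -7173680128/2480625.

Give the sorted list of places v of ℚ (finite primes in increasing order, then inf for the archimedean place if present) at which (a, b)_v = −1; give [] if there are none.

(a, b) ≡ (-41, -13243) mod (ℚ^×)²; places V = {2, 3, 5, 7, 11, 17, 19, 23, 41, ∞}.
(a,b)_19: α=2, u≡16; β=1, v≡9 (mod 19); (16|19)=+1, (9|19)=+1; sign (−1)^0·+1^1·+1^2 = +1.
(a,b)_∞: sgn(-41)=−, sgn(-13243)=−, so -1.
(a,b)_2: α=-6, β=10; u≡7, v≡5 (mod 8); ε(u)ε(v)=1·0, αω(v)=-6·1, βω(u)=10·0; sum ≡ 0  ⇒  +1.
(a,b)_23: α=0, u≡19; β=2, v≡10 (mod 23); (19|23)=-1, (10|23)=-1; sign (−1)^0·-1^2·-1^0 = +1.
(a,b)_3: α=0, u≡1; β=-4, v≡2 (mod 3); (1|3)=+1, (2|3)=-1; sign (−1)^0·+1^-4·-1^0 = +1.
(a,b)_11: α=2, u≡3; β=0, v≡3 (mod 11); (3|11)=+1, (3|11)=+1; sign (−1)^0·+1^0·+1^2 = +1.
(a,b)_41: α=1, u≡10; β=1, v≡10 (mod 41); (10|41)=+1, (10|41)=+1; sign (−1)^0·+1^1·+1^1 = +1.
(a,b)_7: α=0, u≡1; β=-2, v≡1 (mod 7); (1|7)=+1, (1|7)=+1; sign (−1)^0·+1^-2·+1^0 = +1.
(a,b)_17: α=0, u≡14; β=1, v≡12 (mod 17); (14|17)=-1, (12|17)=-1; sign (−1)^0·-1^1·-1^0 = -1.
(a,b)_5: α=0, u≡1; β=-4, v≡3 (mod 5); (1|5)=+1, (3|5)=-1; sign (−1)^0·+1^-4·-1^0 = +1.
|Ram(-41, -13243)| = 2, even; anisotropic at {17, ∞}.

[17, inf]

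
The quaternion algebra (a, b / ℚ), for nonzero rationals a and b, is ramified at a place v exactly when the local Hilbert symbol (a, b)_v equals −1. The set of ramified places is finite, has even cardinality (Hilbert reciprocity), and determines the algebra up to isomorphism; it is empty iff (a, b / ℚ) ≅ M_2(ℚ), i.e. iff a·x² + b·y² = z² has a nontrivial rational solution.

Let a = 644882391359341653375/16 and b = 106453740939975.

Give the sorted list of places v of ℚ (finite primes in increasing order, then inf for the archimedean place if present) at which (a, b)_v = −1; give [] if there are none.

[2, 3, 13, 17]

Mod squares: a ≡ 1952535, b ≡ 39. Check v ∈ {∞, 2, 3, 5, 11, 13, 17, 19, 31}.
v=13: a=13^1·(≡8), b=13^1·(≡3) mod 13; (8|13)=-1, (3|13)=+1; (−1)^{1·1·6}·(-1)^1·(+1)^1 = -1.
v=∞: 1952535 > 0 and 39 > 0  ⇒  (a,b)_∞ = +1.
v=17: a=17^3·(≡6), b=17^2·(≡12) mod 17; (6|17)=-1, (12|17)=-1; (−1)^{3·2·8}·(-1)^2·(-1)^3 = -1.
v=3: a=3^3·(≡1), b=3^3·(≡1) mod 3; (1|3)=+1, (1|3)=+1; (−1)^{3·3·1}·(+1)^3·(+1)^3 = -1.
v=2: v_2(a)=-4, v_2(b)=0; units ≡ 7, 7 (mod 8); ε·ε+αω+βω = 1·1+-4·0+0·0 ≡ 1  ⇒  (a,b)_2 = -1.
v=5: a=5^3·(≡2), b=5^2·(≡4) mod 5; (2|5)=-1, (4|5)=+1; (−1)^{3·2·2}·(-1)^2·(+1)^3 = +1.
v=19: a=19^3·(≡3), b=19^2·(≡7) mod 19; (3|19)=-1, (7|19)=+1; (−1)^{3·2·9}·(-1)^2·(+1)^3 = +1.
v=31: a=31^3·(≡24), b=31^2·(≡9) mod 31; (24|31)=-1, (9|31)=+1; (−1)^{3·2·15}·(-1)^2·(+1)^3 = +1.
v=11: a=11^4·(≡7), b=11^2·(≡6) mod 11; (7|11)=-1, (6|11)=-1; (−1)^{4·2·5}·(-1)^2·(-1)^4 = +1.
Ram(1952535, 39) = {2, 3, 13, 17}; no ℚ_2-point on the conic.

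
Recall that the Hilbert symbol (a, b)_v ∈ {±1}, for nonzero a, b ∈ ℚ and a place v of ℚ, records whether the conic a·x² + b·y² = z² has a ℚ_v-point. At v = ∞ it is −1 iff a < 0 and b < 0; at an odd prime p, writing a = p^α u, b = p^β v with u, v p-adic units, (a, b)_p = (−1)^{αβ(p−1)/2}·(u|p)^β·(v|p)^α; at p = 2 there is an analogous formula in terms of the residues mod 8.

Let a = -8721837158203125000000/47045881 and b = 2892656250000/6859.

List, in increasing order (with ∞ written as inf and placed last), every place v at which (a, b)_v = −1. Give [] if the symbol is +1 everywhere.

[2, 5, 17, 19]

(a, b) ≡ (-5, 323) mod (ℚ^×)²; places V = {2, 3, 5, 11, 17, 19, ∞}.
(a,b)_17: α=0, u≡6; β=1, v≡1 (mod 17); (6|17)=-1, (1|17)=+1; sign (−1)^0·-1^1·+1^0 = -1.
(a,b)_19: α=-6, u≡13; β=-3, v≡9 (mod 19); (13|19)=-1, (9|19)=+1; sign (−1)^0·-1^-3·+1^-6 = -1.
(a,b)_∞: sgn(-5)=−, sgn(323)=+, so +1.
(a,b)_3: α=10, u≡1; β=2, v≡2 (mod 3); (1|3)=+1, (2|3)=-1; sign (−1)^0·+1^2·-1^10 = +1.
(a,b)_11: α=2, u≡6; β=2, v≡1 (mod 11); (6|11)=-1, (1|11)=+1; sign (−1)^0·-1^2·+1^2 = +1.
(a,b)_5: α=19, u≡4; β=10, v≡2 (mod 5); (4|5)=+1, (2|5)=-1; sign (−1)^0·+1^10·-1^19 = -1.
(a,b)_2: α=6, β=4; u≡3, v≡3 (mod 8); ε(u)ε(v)=1·1, αω(v)=6·1, βω(u)=4·1; sum ≡ 1  ⇒  -1.
Ram(-5, 323) = {2, 5, 17, 19}; no ℚ_2-point on the conic.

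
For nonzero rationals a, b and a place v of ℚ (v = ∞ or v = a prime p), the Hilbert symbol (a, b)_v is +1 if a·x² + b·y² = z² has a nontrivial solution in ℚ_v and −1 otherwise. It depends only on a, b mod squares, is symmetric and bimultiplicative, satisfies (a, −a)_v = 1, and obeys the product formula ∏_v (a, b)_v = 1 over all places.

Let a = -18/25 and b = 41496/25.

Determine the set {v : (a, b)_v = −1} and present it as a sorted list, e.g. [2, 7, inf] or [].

[7, 13]

Mod squares: a ≡ -2, b ≡ 10374. Check v ∈ {∞, 2, 3, 5, 7, 13, 19}.
v=5: a=5^-2·(≡2), b=5^-2·(≡1) mod 5; (2|5)=-1, (1|5)=+1; (−1)^{-2·-2·2}·(-1)^-2·(+1)^-2 = +1.
v=3: a=3^2·(≡1), b=3^1·(≡2) mod 3; (1|3)=+1, (2|3)=-1; (−1)^{2·1·1}·(+1)^1·(-1)^2 = +1.
v=7: a=7^0·(≡6), b=7^1·(≡5) mod 7; (6|7)=-1, (5|7)=-1; (−1)^{0·1·3}·(-1)^1·(-1)^0 = -1.
v=19: a=19^0·(≡16), b=19^1·(≡3) mod 19; (16|19)=+1, (3|19)=-1; (−1)^{0·1·9}·(+1)^1·(-1)^0 = +1.
v=13: a=13^0·(≡5), b=13^1·(≡6) mod 13; (5|13)=-1, (6|13)=-1; (−1)^{0·1·6}·(-1)^1·(-1)^0 = -1.
v=2: v_2(a)=1, v_2(b)=3; units ≡ 7, 3 (mod 8); ε·ε+αω+βω = 1·1+1·1+3·0 ≡ 0  ⇒  (a,b)_2 = +1.
v=∞: -2 < 0 and 10374 > 0  ⇒  (a,b)_∞ = +1.
|Ram(-2, 10374)| = 2, even; anisotropic at {7, 13}.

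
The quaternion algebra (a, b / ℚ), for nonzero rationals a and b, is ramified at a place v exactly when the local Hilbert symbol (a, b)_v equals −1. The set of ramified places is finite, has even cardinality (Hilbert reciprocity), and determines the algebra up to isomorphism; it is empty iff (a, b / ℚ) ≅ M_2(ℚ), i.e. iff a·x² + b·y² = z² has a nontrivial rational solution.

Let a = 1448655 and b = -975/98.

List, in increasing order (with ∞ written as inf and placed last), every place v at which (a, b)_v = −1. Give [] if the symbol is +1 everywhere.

[5, 13, 17, 23]

(a, b) ≡ (1448655, -78) mod (ℚ^×)²; places V = {2, 3, 5, 7, 13, 17, 19, 23, ∞}.
(a,b)_19: α=1, u≡17; β=0, v≡17 (mod 19); (17|19)=+1, (17|19)=+1; sign (−1)^0·+1^0·+1^1 = +1.
(a,b)_3: α=1, u≡2; β=1, v≡1 (mod 3); (2|3)=-1, (1|3)=+1; sign (−1)^1·-1^1·+1^1 = +1.
(a,b)_5: α=1, u≡1; β=2, v≡2 (mod 5); (1|5)=+1, (2|5)=-1; sign (−1)^0·+1^2·-1^1 = -1.
(a,b)_23: α=1, u≡11; β=0, v≡10 (mod 23); (11|23)=-1, (10|23)=-1; sign (−1)^0·-1^0·-1^1 = -1.
(a,b)_7: α=0, u≡5; β=-2, v≡6 (mod 7); (5|7)=-1, (6|7)=-1; sign (−1)^0·-1^-2·-1^0 = +1.
(a,b)_17: α=1, u≡11; β=0, v≡10 (mod 17); (11|17)=-1, (10|17)=-1; sign (−1)^0·-1^0·-1^1 = -1.
(a,b)_2: α=0, β=-1; u≡7, v≡1 (mod 8); ε(u)ε(v)=1·0, αω(v)=0·0, βω(u)=-1·0; sum ≡ 0  ⇒  +1.
(a,b)_13: α=1, u≡12; β=1, v≡6 (mod 13); (12|13)=+1, (6|13)=-1; sign (−1)^0·+1^1·-1^1 = -1.
(a,b)_∞: sgn(1448655)=+, sgn(-78)=−, so +1.
|Ram(1448655, -78)| = 4, even; anisotropic at {5, 13, 17, 23}.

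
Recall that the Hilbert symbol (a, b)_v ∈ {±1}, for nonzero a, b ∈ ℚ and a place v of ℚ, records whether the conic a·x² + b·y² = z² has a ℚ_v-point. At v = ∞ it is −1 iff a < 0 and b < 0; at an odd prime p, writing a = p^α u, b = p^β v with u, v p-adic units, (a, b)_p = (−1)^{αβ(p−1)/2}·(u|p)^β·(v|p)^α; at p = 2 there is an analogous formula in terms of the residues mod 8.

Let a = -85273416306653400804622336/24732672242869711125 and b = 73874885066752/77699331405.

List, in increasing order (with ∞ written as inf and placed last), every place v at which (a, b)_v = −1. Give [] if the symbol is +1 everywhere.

Mod squares: a ≡ -5, b ≡ 11165. Check v ∈ {∞, 2, 3, 5, 7, 11, 19, 29, 31}.
v=3: a=3^-30·(≡1), b=3^-16·(≡2) mod 3; (1|3)=+1, (2|3)=-1; (−1)^{-30·-16·1}·(+1)^-16·(-1)^-30 = +1.
v=5: a=5^-3·(≡1), b=5^-1·(≡2) mod 5; (1|5)=+1, (2|5)=-1; (−1)^{-3·-1·2}·(+1)^-1·(-1)^-3 = -1.
v=31: a=31^-2·(≡11), b=31^0·(≡9) mod 31; (11|31)=-1, (9|31)=+1; (−1)^{-2·0·15}·(-1)^0·(+1)^-2 = +1.
v=19: a=19^0·(≡2), b=19^-2·(≡18) mod 19; (2|19)=-1, (18|19)=-1; (−1)^{0·-2·9}·(-1)^-2·(-1)^0 = +1.
v=∞: -5 < 0 and 11165 > 0  ⇒  (a,b)_∞ = +1.
v=7: a=7^10·(≡2), b=7^5·(≡3) mod 7; (2|7)=+1, (3|7)=-1; (−1)^{10·5·3}·(+1)^5·(-1)^10 = +1.
v=2: v_2(a)=22, v_2(b)=14; units ≡ 3, 5 (mod 8); ε·ε+αω+βω = 1·0+22·1+14·1 ≡ 0  ⇒  (a,b)_2 = +1.
v=11: a=11^2·(≡10), b=11^1·(≡4) mod 11; (10|11)=-1, (4|11)=+1; (−1)^{2·1·5}·(-1)^1·(+1)^2 = -1.
v=29: a=29^6·(≡25), b=29^3·(≡12) mod 29; (25|29)=+1, (12|29)=-1; (−1)^{6·3·14}·(+1)^3·(-1)^6 = +1.
|Ram(-5, 11165)| = 2, even; anisotropic at {5, 11}.

[5, 11]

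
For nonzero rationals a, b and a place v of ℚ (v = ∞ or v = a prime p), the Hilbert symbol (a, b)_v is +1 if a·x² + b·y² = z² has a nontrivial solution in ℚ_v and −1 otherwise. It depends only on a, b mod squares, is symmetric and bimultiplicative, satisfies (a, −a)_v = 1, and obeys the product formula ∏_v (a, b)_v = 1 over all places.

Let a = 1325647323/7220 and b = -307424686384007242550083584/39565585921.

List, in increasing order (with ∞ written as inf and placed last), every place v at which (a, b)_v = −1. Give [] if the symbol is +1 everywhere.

(a, b) ≡ (15, -6006) mod (ℚ^×)²; places V = {2, 3, 5, 7, 11, 13, 19, 29, ∞}.
(a,b)_13: α=2, u≡2; β=5, v≡5 (mod 13); (2|13)=-1, (5|13)=-1; sign (−1)^0·-1^5·-1^2 = -1.
(a,b)_19: α=-2, u≡14; β=-6, v≡1 (mod 19); (14|19)=-1, (1|19)=+1; sign (−1)^0·-1^-6·+1^-2 = +1.
(a,b)_2: α=-2, β=19; u≡7, v≡5 (mod 8); ε(u)ε(v)=1·0, αω(v)=-2·1, βω(u)=19·0; sum ≡ 0  ⇒  +1.
(a,b)_11: α=2, u≡4; β=5, v≡1 (mod 11); (4|11)=+1, (1|11)=+1; sign (−1)^0·+1^5·+1^2 = +1.
(a,b)_3: α=3, u≡2; β=5, v≡2 (mod 3); (2|3)=-1, (2|3)=-1; sign (−1)^1·-1^5·-1^3 = -1.
(a,b)_7: α=4, u≡4; β=9, v≡6 (mod 7); (4|7)=+1, (6|7)=-1; sign (−1)^0·+1^9·-1^4 = +1.
(a,b)_29: α=0, u≡10; β=-2, v≡26 (mod 29); (10|29)=-1, (26|29)=-1; sign (−1)^0·-1^-2·-1^0 = +1.
(a,b)_∞: sgn(15)=+, sgn(-6006)=−, so +1.
(a,b)_5: α=-1, u≡2; β=0, v≡1 (mod 5); (2|5)=-1, (1|5)=+1; sign (−1)^0·-1^0·+1^-1 = +1.
|Ram(15, -6006)| = 2, even; anisotropic at {3, 13}.

[3, 13]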